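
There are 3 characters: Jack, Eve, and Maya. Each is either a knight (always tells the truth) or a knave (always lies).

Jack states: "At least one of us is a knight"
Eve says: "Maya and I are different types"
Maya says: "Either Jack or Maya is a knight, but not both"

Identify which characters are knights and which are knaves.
Jack is a knave.
Eve is a knave.
Maya is a knave.

Verification:
- Jack (knave) says "At least one of us is a knight" - this is FALSE (a lie) because no one is a knight.
- Eve (knave) says "Maya and I are different types" - this is FALSE (a lie) because Eve is a knave and Maya is a knave.
- Maya (knave) says "Either Jack or Maya is a knight, but not both" - this is FALSE (a lie) because Jack is a knave and Maya is a knave.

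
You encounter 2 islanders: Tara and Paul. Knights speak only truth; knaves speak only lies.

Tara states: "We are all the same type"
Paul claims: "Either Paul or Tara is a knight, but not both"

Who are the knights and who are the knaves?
Tara is a knave.
Paul is a knight.

Verification:
- Tara (knave) says "We are all the same type" - this is FALSE (a lie) because Paul is a knight and Tara is a knave.
- Paul (knight) says "Either Paul or Tara is a knight, but not both" - this is TRUE because Paul is a knight and Tara is a knave.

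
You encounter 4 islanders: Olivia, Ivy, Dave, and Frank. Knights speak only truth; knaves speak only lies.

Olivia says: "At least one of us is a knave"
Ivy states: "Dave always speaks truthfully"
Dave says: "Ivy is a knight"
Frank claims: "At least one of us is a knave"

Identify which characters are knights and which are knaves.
Olivia is a knight.
Ivy is a knave.
Dave is a knave.
Frank is a knight.

Verification:
- Olivia (knight) says "At least one of us is a knave" - this is TRUE because Ivy and Dave are knaves.
- Ivy (knave) says "Dave always speaks truthfully" - this is FALSE (a lie) because Dave is a knave.
- Dave (knave) says "Ivy is a knight" - this is FALSE (a lie) because Ivy is a knave.
- Frank (knight) says "At least one of us is a knave" - this is TRUE because Ivy and Dave are knaves.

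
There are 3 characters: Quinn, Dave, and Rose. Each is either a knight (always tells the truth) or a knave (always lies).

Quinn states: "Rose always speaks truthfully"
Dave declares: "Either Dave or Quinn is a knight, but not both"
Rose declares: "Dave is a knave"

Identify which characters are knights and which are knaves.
Quinn is a knave.
Dave is a knight.
Rose is a knave.

Verification:
- Quinn (knave) says "Rose always speaks truthfully" - this is FALSE (a lie) because Rose is a knave.
- Dave (knight) says "Either Dave or Quinn is a knight, but not both" - this is TRUE because Dave is a knight and Quinn is a knave.
- Rose (knave) says "Dave is a knave" - this is FALSE (a lie) because Dave is a knight.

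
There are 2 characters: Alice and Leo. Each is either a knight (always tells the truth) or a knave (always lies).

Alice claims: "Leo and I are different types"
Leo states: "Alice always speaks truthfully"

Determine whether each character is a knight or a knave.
Alice is a knave.
Leo is a knave.

Verification:
- Alice (knave) says "Leo and I are different types" - this is FALSE (a lie) because Alice is a knave and Leo is a knave.
- Leo (knave) says "Alice always speaks truthfully" - this is FALSE (a lie) because Alice is a knave.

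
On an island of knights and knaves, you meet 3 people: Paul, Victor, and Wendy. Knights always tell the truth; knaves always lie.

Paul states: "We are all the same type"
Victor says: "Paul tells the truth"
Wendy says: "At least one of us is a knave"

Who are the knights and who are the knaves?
Paul is a knave.
Victor is a knave.
Wendy is a knight.

Verification:
- Paul (knave) says "We are all the same type" - this is FALSE (a lie) because Wendy is a knight and Paul and Victor are knaves.
- Victor (knave) says "Paul tells the truth" - this is FALSE (a lie) because Paul is a knave.
- Wendy (knight) says "At least one of us is a knave" - this is TRUE because Paul and Victor are knaves.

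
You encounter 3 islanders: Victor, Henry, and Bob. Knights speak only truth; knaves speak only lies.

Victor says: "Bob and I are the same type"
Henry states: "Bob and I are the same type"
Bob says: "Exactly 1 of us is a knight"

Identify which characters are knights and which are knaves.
Victor is a knave.
Henry is a knave.
Bob is a knight.

Verification:
- Victor (knave) says "Bob and I are the same type" - this is FALSE (a lie) because Victor is a knave and Bob is a knight.
- Henry (knave) says "Bob and I are the same type" - this is FALSE (a lie) because Henry is a knave and Bob is a knight.
- Bob (knight) says "Exactly 1 of us is a knight" - this is TRUE because there are 1 knights.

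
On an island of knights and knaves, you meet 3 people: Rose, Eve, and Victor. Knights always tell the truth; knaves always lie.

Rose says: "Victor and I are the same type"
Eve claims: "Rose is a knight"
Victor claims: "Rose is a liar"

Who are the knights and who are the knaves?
Rose is a knave.
Eve is a knave.
Victor is a knight.

Verification:
- Rose (knave) says "Victor and I are the same type" - this is FALSE (a lie) because Rose is a knave and Victor is a knight.
- Eve (knave) says "Rose is a knight" - this is FALSE (a lie) because Rose is a knave.
- Victor (knight) says "Rose is a liar" - this is TRUE because Rose is a knave.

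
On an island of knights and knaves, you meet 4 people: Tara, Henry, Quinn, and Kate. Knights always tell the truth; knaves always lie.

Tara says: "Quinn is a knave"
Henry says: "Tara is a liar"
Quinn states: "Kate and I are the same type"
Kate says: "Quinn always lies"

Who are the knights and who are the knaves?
Tara is a knight.
Henry is a knave.
Quinn is a knave.
Kate is a knight.

Verification:
- Tara (knight) says "Quinn is a knave" - this is TRUE because Quinn is a knave.
- Henry (knave) says "Tara is a liar" - this is FALSE (a lie) because Tara is a knight.
- Quinn (knave) says "Kate and I are the same type" - this is FALSE (a lie) because Quinn is a knave and Kate is a knight.
- Kate (knight) says "Quinn always lies" - this is TRUE because Quinn is a knave.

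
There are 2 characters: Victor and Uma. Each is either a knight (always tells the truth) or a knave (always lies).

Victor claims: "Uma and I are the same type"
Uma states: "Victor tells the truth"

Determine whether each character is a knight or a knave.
Victor is a knight.
Uma is a knight.

Verification:
- Victor (knight) says "Uma and I are the same type" - this is TRUE because Victor is a knight and Uma is a knight.
- Uma (knight) says "Victor tells the truth" - this is TRUE because Victor is a knight.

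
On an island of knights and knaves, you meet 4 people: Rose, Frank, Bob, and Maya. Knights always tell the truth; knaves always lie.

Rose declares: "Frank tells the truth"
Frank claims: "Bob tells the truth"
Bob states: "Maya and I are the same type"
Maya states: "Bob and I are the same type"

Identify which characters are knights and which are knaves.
Rose is a knight.
Frank is a knight.
Bob is a knight.
Maya is a knight.

Verification:
- Rose (knight) says "Frank tells the truth" - this is TRUE because Frank is a knight.
- Frank (knight) says "Bob tells the truth" - this is TRUE because Bob is a knight.
- Bob (knight) says "Maya and I are the same type" - this is TRUE because Bob is a knight and Maya is a knight.
- Maya (knight) says "Bob and I are the same type" - this is TRUE because Maya is a knight and Bob is a knight.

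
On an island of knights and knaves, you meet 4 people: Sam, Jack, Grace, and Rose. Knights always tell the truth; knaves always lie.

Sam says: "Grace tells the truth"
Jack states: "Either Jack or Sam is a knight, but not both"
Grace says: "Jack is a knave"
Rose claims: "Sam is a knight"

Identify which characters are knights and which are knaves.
Sam is a knave.
Jack is a knight.
Grace is a knave.
Rose is a knave.

Verification:
- Sam (knave) says "Grace tells the truth" - this is FALSE (a lie) because Grace is a knave.
- Jack (knight) says "Either Jack or Sam is a knight, but not both" - this is TRUE because Jack is a knight and Sam is a knave.
- Grace (knave) says "Jack is a knave" - this is FALSE (a lie) because Jack is a knight.
- Rose (knave) says "Sam is a knight" - this is FALSE (a lie) because Sam is a knave.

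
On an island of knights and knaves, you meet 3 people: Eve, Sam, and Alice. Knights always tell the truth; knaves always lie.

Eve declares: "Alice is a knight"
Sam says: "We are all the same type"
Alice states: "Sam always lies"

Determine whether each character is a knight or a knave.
Eve is a knight.
Sam is a knave.
Alice is a knight.

Verification:
- Eve (knight) says "Alice is a knight" - this is TRUE because Alice is a knight.
- Sam (knave) says "We are all the same type" - this is FALSE (a lie) because Eve and Alice are knights and Sam is a knave.
- Alice (knight) says "Sam always lies" - this is TRUE because Sam is a knave.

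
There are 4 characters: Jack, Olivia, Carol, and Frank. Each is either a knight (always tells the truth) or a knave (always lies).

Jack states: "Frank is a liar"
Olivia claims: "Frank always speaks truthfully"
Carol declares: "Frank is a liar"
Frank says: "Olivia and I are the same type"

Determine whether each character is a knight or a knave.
Jack is a knave.
Olivia is a knight.
Carol is a knave.
Frank is a knight.

Verification:
- Jack (knave) says "Frank is a liar" - this is FALSE (a lie) because Frank is a knight.
- Olivia (knight) says "Frank always speaks truthfully" - this is TRUE because Frank is a knight.
- Carol (knave) says "Frank is a liar" - this is FALSE (a lie) because Frank is a knight.
- Frank (knight) says "Olivia and I are the same type" - this is TRUE because Frank is a knight and Olivia is a knight.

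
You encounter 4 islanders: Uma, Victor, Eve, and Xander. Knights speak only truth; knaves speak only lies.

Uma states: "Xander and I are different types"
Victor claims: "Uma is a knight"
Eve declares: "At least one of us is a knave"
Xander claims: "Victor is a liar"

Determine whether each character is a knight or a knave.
Uma is a knight.
Victor is a knight.
Eve is a knight.
Xander is a knave.

Verification:
- Uma (knight) says "Xander and I are different types" - this is TRUE because Uma is a knight and Xander is a knave.
- Victor (knight) says "Uma is a knight" - this is TRUE because Uma is a knight.
- Eve (knight) says "At least one of us is a knave" - this is TRUE because Xander is a knave.
- Xander (knave) says "Victor is a liar" - this is FALSE (a lie) because Victor is a knight.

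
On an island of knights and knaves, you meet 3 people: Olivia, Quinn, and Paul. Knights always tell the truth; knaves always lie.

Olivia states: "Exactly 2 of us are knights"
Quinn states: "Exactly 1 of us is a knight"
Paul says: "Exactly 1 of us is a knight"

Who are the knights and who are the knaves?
Olivia is a knave.
Quinn is a knave.
Paul is a knave.

Verification:
- Olivia (knave) says "Exactly 2 of us are knights" - this is FALSE (a lie) because there are 0 knights.
- Quinn (knave) says "Exactly 1 of us is a knight" - this is FALSE (a lie) because there are 0 knights.
- Paul (knave) says "Exactly 1 of us is a knight" - this is FALSE (a lie) because there are 0 knights.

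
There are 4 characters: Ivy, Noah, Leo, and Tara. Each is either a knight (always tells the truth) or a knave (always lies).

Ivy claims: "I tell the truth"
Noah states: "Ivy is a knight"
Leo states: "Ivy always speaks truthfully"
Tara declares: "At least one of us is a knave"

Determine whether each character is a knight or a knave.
Ivy is a knave.
Noah is a knave.
Leo is a knave.
Tara is a knight.

Verification:
- Ivy (knave) says "I tell the truth" - this is FALSE (a lie) because Ivy is a knave.
- Noah (knave) says "Ivy is a knight" - this is FALSE (a lie) because Ivy is a knave.
- Leo (knave) says "Ivy always speaks truthfully" - this is FALSE (a lie) because Ivy is a knave.
- Tara (knight) says "At least one of us is a knave" - this is TRUE because Ivy, Noah, and Leo are knaves.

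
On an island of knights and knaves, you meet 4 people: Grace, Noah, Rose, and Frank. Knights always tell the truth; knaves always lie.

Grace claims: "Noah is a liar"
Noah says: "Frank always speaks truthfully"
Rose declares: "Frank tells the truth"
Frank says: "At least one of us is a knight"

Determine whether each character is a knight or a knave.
Grace is a knave.
Noah is a knight.
Rose is a knight.
Frank is a knight.

Verification:
- Grace (knave) says "Noah is a liar" - this is FALSE (a lie) because Noah is a knight.
- Noah (knight) says "Frank always speaks truthfully" - this is TRUE because Frank is a knight.
- Rose (knight) says "Frank tells the truth" - this is TRUE because Frank is a knight.
- Frank (knight) says "At least one of us is a knight" - this is TRUE because Noah, Rose, and Frank are knights.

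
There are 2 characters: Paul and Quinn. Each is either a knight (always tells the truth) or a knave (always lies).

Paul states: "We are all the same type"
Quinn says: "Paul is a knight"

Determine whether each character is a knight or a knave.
Paul is a knight.
Quinn is a knight.

Verification:
- Paul (knight) says "We are all the same type" - this is TRUE because Paul and Quinn are knights.
- Quinn (knight) says "Paul is a knight" - this is TRUE because Paul is a knight.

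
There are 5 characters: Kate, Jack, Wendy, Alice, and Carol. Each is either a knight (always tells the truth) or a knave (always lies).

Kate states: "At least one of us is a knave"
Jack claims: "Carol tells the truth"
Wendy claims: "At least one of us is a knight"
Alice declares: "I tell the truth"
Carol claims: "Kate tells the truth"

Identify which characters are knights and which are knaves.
Kate is a knight.
Jack is a knight.
Wendy is a knight.
Alice is a knave.
Carol is a knight.

Verification:
- Kate (knight) says "At least one of us is a knave" - this is TRUE because Alice is a knave.
- Jack (knight) says "Carol tells the truth" - this is TRUE because Carol is a knight.
- Wendy (knight) says "At least one of us is a knight" - this is TRUE because Kate, Jack, Wendy, and Carol are knights.
- Alice (knave) says "I tell the truth" - this is FALSE (a lie) because Alice is a knave.
- Carol (knight) says "Kate tells the truth" - this is TRUE because Kate is a knight.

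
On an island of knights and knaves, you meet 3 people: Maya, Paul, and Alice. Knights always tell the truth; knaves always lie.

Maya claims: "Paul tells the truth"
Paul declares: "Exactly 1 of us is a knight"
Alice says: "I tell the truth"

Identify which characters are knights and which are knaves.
Maya is a knave.
Paul is a knave.
Alice is a knave.

Verification:
- Maya (knave) says "Paul tells the truth" - this is FALSE (a lie) because Paul is a knave.
- Paul (knave) says "Exactly 1 of us is a knight" - this is FALSE (a lie) because there are 0 knights.
- Alice (knave) says "I tell the truth" - this is FALSE (a lie) because Alice is a knave.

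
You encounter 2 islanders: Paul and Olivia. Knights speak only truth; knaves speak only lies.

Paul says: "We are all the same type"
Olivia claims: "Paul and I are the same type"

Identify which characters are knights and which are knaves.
Paul is a knight.
Olivia is a knight.

Verification:
- Paul (knight) says "We are all the same type" - this is TRUE because Paul and Olivia are knights.
- Olivia (knight) says "Paul and I are the same type" - this is TRUE because Olivia is a knight and Paul is a knight.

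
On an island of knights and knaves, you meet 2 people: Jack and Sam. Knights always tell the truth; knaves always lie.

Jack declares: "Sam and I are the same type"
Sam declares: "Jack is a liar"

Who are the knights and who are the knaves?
Jack is a knave.
Sam is a knight.

Verification:
- Jack (knave) says "Sam and I are the same type" - this is FALSE (a lie) because Jack is a knave and Sam is a knight.
- Sam (knight) says "Jack is a liar" - this is TRUE because Jack is a knave.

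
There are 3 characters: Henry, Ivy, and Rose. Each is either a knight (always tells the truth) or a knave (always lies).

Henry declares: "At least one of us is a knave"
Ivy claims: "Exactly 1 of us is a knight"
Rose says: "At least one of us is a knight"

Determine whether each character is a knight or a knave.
Henry is a knight.
Ivy is a knave.
Rose is a knight.

Verification:
- Henry (knight) says "At least one of us is a knave" - this is TRUE because Ivy is a knave.
- Ivy (knave) says "Exactly 1 of us is a knight" - this is FALSE (a lie) because there are 2 knights.
- Rose (knight) says "At least one of us is a knight" - this is TRUE because Henry and Rose are knights.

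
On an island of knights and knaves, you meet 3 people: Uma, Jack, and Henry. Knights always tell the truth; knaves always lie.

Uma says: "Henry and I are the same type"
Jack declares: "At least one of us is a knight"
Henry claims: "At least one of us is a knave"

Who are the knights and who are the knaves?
Uma is a knave.
Jack is a knight.
Henry is a knight.

Verification:
- Uma (knave) says "Henry and I are the same type" - this is FALSE (a lie) because Uma is a knave and Henry is a knight.
- Jack (knight) says "At least one of us is a knight" - this is TRUE because Jack and Henry are knights.
- Henry (knight) says "At least one of us is a knave" - this is TRUE because Uma is a knave.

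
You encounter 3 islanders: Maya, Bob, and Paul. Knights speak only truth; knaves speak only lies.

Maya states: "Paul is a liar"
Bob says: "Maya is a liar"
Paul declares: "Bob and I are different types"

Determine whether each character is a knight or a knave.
Maya is a knight.
Bob is a knave.
Paul is a knave.

Verification:
- Maya (knight) says "Paul is a liar" - this is TRUE because Paul is a knave.
- Bob (knave) says "Maya is a liar" - this is FALSE (a lie) because Maya is a knight.
- Paul (knave) says "Bob and I are different types" - this is FALSE (a lie) because Paul is a knave and Bob is a knave.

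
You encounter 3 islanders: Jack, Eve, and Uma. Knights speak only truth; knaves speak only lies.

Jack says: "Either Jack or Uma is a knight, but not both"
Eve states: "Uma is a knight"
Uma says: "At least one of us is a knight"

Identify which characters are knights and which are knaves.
Jack is a knave.
Eve is a knave.
Uma is a knave.

Verification:
- Jack (knave) says "Either Jack or Uma is a knight, but not both" - this is FALSE (a lie) because Jack is a knave and Uma is a knave.
- Eve (knave) says "Uma is a knight" - this is FALSE (a lie) because Uma is a knave.
- Uma (knave) says "At least one of us is a knight" - this is FALSE (a lie) because no one is a knight.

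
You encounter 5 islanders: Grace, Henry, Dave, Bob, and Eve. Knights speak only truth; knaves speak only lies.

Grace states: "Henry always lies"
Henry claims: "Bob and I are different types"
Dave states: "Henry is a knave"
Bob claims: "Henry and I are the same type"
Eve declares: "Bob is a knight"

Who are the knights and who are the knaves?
Grace is a knave.
Henry is a knight.
Dave is a knave.
Bob is a knave.
Eve is a knave.

Verification:
- Grace (knave) says "Henry always lies" - this is FALSE (a lie) because Henry is a knight.
- Henry (knight) says "Bob and I are different types" - this is TRUE because Henry is a knight and Bob is a knave.
- Dave (knave) says "Henry is a knave" - this is FALSE (a lie) because Henry is a knight.
- Bob (knave) says "Henry and I are the same type" - this is FALSE (a lie) because Bob is a knave and Henry is a knight.
- Eve (knave) says "Bob is a knight" - this is FALSE (a lie) because Bob is a knave.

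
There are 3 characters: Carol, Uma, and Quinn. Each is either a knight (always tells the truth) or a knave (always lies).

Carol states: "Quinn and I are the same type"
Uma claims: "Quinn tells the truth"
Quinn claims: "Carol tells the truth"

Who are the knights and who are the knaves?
Carol is a knight.
Uma is a knight.
Quinn is a knight.

Verification:
- Carol (knight) says "Quinn and I are the same type" - this is TRUE because Carol is a knight and Quinn is a knight.
- Uma (knight) says "Quinn tells the truth" - this is TRUE because Quinn is a knight.
- Quinn (knight) says "Carol tells the truth" - this is TRUE because Carol is a knight.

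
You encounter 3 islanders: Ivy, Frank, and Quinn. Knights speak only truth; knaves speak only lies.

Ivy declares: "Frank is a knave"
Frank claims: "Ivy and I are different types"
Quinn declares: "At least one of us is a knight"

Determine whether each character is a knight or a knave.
Ivy is a knave.
Frank is a knight.
Quinn is a knight.

Verification:
- Ivy (knave) says "Frank is a knave" - this is FALSE (a lie) because Frank is a knight.
- Frank (knight) says "Ivy and I are different types" - this is TRUE because Frank is a knight and Ivy is a knave.
- Quinn (knight) says "At least one of us is a knight" - this is TRUE because Frank and Quinn are knights.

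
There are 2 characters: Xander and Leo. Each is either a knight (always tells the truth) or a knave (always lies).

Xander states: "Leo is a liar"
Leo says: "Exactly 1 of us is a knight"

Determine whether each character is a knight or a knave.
Xander is a knave.
Leo is a knight.

Verification:
- Xander (knave) says "Leo is a liar" - this is FALSE (a lie) because Leo is a knight.
- Leo (knight) says "Exactly 1 of us is a knight" - this is TRUE because there are 1 knights.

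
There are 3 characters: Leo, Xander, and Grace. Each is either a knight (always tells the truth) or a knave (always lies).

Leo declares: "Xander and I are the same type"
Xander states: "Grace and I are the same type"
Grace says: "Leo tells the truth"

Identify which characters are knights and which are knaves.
Leo is a knight.
Xander is a knight.
Grace is a knight.

Verification:
- Leo (knight) says "Xander and I are the same type" - this is TRUE because Leo is a knight and Xander is a knight.
- Xander (knight) says "Grace and I are the same type" - this is TRUE because Xander is a knight and Grace is a knight.
- Grace (knight) says "Leo tells the truth" - this is TRUE because Leo is a knight.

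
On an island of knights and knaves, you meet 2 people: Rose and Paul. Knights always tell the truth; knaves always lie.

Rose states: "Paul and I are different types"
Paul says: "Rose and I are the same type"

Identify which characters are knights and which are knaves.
Rose is a knight.
Paul is a knave.

Verification:
- Rose (knight) says "Paul and I are different types" - this is TRUE because Rose is a knight and Paul is a knave.
- Paul (knave) says "Rose and I are the same type" - this is FALSE (a lie) because Paul is a knave and Rose is a knight.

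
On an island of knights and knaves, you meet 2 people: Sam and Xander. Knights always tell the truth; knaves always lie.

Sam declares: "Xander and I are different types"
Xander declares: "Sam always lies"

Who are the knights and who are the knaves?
Sam is a knight.
Xander is a knave.

Verification:
- Sam (knight) says "Xander and I are different types" - this is TRUE because Sam is a knight and Xander is a knave.
- Xander (knave) says "Sam always lies" - this is FALSE (a lie) because Sam is a knight.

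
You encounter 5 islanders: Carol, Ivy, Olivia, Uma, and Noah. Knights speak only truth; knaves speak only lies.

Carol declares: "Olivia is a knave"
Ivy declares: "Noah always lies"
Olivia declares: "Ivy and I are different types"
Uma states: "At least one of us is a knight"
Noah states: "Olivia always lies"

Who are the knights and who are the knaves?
Carol is a knight.
Ivy is a knave.
Olivia is a knave.
Uma is a knight.
Noah is a knight.

Verification:
- Carol (knight) says "Olivia is a knave" - this is TRUE because Olivia is a knave.
- Ivy (knave) says "Noah always lies" - this is FALSE (a lie) because Noah is a knight.
- Olivia (knave) says "Ivy and I are different types" - this is FALSE (a lie) because Olivia is a knave and Ivy is a knave.
- Uma (knight) says "At least one of us is a knight" - this is TRUE because Carol, Uma, and Noah are knights.
- Noah (knight) says "Olivia always lies" - this is TRUE because Olivia is a knave.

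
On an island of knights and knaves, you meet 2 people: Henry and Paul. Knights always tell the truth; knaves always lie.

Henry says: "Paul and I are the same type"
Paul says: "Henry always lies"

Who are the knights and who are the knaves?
Henry is a knave.
Paul is a knight.

Verification:
- Henry (knave) says "Paul and I are the same type" - this is FALSE (a lie) because Henry is a knave and Paul is a knight.
- Paul (knight) says "Henry always lies" - this is TRUE because Henry is a knave.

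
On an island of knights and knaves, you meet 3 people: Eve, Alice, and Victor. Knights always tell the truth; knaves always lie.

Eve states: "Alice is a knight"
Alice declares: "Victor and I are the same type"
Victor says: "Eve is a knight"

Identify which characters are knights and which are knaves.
Eve is a knight.
Alice is a knight.
Victor is a knight.

Verification:
- Eve (knight) says "Alice is a knight" - this is TRUE because Alice is a knight.
- Alice (knight) says "Victor and I are the same type" - this is TRUE because Alice is a knight and Victor is a knight.
- Victor (knight) says "Eve is a knight" - this is TRUE because Eve is a knight.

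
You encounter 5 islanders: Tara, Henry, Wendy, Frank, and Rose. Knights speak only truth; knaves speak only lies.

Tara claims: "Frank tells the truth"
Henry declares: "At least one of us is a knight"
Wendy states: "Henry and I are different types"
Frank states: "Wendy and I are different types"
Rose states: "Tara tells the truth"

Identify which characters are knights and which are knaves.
Tara is a knave.
Henry is a knave.
Wendy is a knave.
Frank is a knave.
Rose is a knave.

Verification:
- Tara (knave) says "Frank tells the truth" - this is FALSE (a lie) because Frank is a knave.
- Henry (knave) says "At least one of us is a knight" - this is FALSE (a lie) because no one is a knight.
- Wendy (knave) says "Henry and I are different types" - this is FALSE (a lie) because Wendy is a knave and Henry is a knave.
- Frank (knave) says "Wendy and I are different types" - this is FALSE (a lie) because Frank is a knave and Wendy is a knave.
- Rose (knave) says "Tara tells the truth" - this is FALSE (a lie) because Tara is a knave.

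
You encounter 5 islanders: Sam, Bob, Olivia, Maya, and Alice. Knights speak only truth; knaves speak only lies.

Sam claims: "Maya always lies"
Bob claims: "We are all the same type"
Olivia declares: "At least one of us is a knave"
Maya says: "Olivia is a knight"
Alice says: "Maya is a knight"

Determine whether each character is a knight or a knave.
Sam is a knave.
Bob is a knave.
Olivia is a knight.
Maya is a knight.
Alice is a knight.

Verification:
- Sam (knave) says "Maya always lies" - this is FALSE (a lie) because Maya is a knight.
- Bob (knave) says "We are all the same type" - this is FALSE (a lie) because Olivia, Maya, and Alice are knights and Sam and Bob are knaves.
- Olivia (knight) says "At least one of us is a knave" - this is TRUE because Sam and Bob are knaves.
- Maya (knight) says "Olivia is a knight" - this is TRUE because Olivia is a knight.
- Alice (knight) says "Maya is a knight" - this is TRUE because Maya is a knight.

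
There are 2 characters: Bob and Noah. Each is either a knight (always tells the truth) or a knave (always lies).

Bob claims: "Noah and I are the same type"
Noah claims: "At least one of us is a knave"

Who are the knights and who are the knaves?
Bob is a knave.
Noah is a knight.

Verification:
- Bob (knave) says "Noah and I are the same type" - this is FALSE (a lie) because Bob is a knave and Noah is a knight.
- Noah (knight) says "At least one of us is a knave" - this is TRUE because Bob is a knave.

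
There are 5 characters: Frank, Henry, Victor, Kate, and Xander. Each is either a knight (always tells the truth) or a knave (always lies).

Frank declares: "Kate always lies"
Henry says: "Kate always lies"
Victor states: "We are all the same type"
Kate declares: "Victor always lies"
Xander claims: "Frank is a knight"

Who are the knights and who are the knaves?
Frank is a knave.
Henry is a knave.
Victor is a knave.
Kate is a knight.
Xander is a knave.

Verification:
- Frank (knave) says "Kate always lies" - this is FALSE (a lie) because Kate is a knight.
- Henry (knave) says "Kate always lies" - this is FALSE (a lie) because Kate is a knight.
- Victor (knave) says "We are all the same type" - this is FALSE (a lie) because Kate is a knight and Frank, Henry, Victor, and Xander are knaves.
- Kate (knight) says "Victor always lies" - this is TRUE because Victor is a knave.
- Xander (knave) says "Frank is a knight" - this is FALSE (a lie) because Frank is a knave.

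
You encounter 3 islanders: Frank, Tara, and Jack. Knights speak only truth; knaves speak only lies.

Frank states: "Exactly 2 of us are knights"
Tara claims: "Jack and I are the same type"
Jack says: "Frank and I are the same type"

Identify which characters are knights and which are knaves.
Frank is a knight.
Tara is a knave.
Jack is a knight.

Verification:
- Frank (knight) says "Exactly 2 of us are knights" - this is TRUE because there are 2 knights.
- Tara (knave) says "Jack and I are the same type" - this is FALSE (a lie) because Tara is a knave and Jack is a knight.
- Jack (knight) says "Frank and I are the same type" - this is TRUE because Jack is a knight and Frank is a knight.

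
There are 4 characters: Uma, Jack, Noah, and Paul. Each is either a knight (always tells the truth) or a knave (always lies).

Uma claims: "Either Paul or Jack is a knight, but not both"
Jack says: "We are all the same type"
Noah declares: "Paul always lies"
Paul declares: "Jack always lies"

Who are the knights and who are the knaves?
Uma is a knight.
Jack is a knave.
Noah is a knave.
Paul is a knight.

Verification:
- Uma (knight) says "Either Paul or Jack is a knight, but not both" - this is TRUE because Paul is a knight and Jack is a knave.
- Jack (knave) says "We are all the same type" - this is FALSE (a lie) because Uma and Paul are knights and Jack and Noah are knaves.
- Noah (knave) says "Paul always lies" - this is FALSE (a lie) because Paul is a knight.
- Paul (knight) says "Jack always lies" - this is TRUE because Jack is a knave.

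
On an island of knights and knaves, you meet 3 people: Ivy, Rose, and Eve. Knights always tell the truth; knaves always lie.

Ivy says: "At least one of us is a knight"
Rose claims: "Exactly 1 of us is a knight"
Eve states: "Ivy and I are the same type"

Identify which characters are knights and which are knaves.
Ivy is a knight.
Rose is a knave.
Eve is a knight.

Verification:
- Ivy (knight) says "At least one of us is a knight" - this is TRUE because Ivy and Eve are knights.
- Rose (knave) says "Exactly 1 of us is a knight" - this is FALSE (a lie) because there are 2 knights.
- Eve (knight) says "Ivy and I are the same type" - this is TRUE because Eve is a knight and Ivy is a knight.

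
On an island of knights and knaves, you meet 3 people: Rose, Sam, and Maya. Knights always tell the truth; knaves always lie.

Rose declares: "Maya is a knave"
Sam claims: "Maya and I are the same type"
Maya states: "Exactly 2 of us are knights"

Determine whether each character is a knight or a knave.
Rose is a knave.
Sam is a knight.
Maya is a knight.

Verification:
- Rose (knave) says "Maya is a knave" - this is FALSE (a lie) because Maya is a knight.
- Sam (knight) says "Maya and I are the same type" - this is TRUE because Sam is a knight and Maya is a knight.
- Maya (knight) says "Exactly 2 of us are knights" - this is TRUE because there are 2 knights.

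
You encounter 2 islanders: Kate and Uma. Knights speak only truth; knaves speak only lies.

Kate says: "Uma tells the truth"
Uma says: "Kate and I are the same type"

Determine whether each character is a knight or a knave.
Kate is a knight.
Uma is a knight.

Verification:
- Kate (knight) says "Uma tells the truth" - this is TRUE because Uma is a knight.
- Uma (knight) says "Kate and I are the same type" - this is TRUE because Uma is a knight and Kate is a knight.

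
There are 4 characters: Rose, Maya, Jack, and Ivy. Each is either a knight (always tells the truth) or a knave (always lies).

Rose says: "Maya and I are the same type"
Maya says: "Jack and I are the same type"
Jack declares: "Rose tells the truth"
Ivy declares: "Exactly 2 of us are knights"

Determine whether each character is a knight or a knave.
Rose is a knight.
Maya is a knight.
Jack is a knight.
Ivy is a knave.

Verification:
- Rose (knight) says "Maya and I are the same type" - this is TRUE because Rose is a knight and Maya is a knight.
- Maya (knight) says "Jack and I are the same type" - this is TRUE because Maya is a knight and Jack is a knight.
- Jack (knight) says "Rose tells the truth" - this is TRUE because Rose is a knight.
- Ivy (knave) says "Exactly 2 of us are knights" - this is FALSE (a lie) because there are 3 knights.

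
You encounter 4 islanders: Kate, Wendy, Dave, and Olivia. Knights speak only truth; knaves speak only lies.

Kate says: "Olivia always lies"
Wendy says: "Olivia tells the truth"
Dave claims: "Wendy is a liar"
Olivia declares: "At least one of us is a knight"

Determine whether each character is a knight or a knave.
Kate is a knave.
Wendy is a knight.
Dave is a knave.
Olivia is a knight.

Verification:
- Kate (knave) says "Olivia always lies" - this is FALSE (a lie) because Olivia is a knight.
- Wendy (knight) says "Olivia tells the truth" - this is TRUE because Olivia is a knight.
- Dave (knave) says "Wendy is a liar" - this is FALSE (a lie) because Wendy is a knight.
- Olivia (knight) says "At least one of us is a knight" - this is TRUE because Wendy and Olivia are knights.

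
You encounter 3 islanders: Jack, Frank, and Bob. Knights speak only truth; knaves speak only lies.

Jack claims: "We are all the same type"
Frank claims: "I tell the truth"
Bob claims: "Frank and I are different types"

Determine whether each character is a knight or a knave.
Jack is a knave.
Frank is a knave.
Bob is a knight.

Verification:
- Jack (knave) says "We are all the same type" - this is FALSE (a lie) because Bob is a knight and Jack and Frank are knaves.
- Frank (knave) says "I tell the truth" - this is FALSE (a lie) because Frank is a knave.
- Bob (knight) says "Frank and I are different types" - this is TRUE because Bob is a knight and Frank is a knave.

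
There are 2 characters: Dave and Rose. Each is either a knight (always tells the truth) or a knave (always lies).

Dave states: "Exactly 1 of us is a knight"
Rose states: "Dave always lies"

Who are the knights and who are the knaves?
Dave is a knight.
Rose is a knave.

Verification:
- Dave (knight) says "Exactly 1 of us is a knight" - this is TRUE because there are 1 knights.
- Rose (knave) says "Dave always lies" - this is FALSE (a lie) because Dave is a knight.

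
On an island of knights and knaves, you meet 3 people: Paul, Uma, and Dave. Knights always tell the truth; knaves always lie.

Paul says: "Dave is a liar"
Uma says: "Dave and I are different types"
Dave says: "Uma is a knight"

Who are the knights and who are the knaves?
Paul is a knight.
Uma is a knave.
Dave is a knave.

Verification:
- Paul (knight) says "Dave is a liar" - this is TRUE because Dave is a knave.
- Uma (knave) says "Dave and I are different types" - this is FALSE (a lie) because Uma is a knave and Dave is a knave.
- Dave (knave) says "Uma is a knight" - this is FALSE (a lie) because Uma is a knave.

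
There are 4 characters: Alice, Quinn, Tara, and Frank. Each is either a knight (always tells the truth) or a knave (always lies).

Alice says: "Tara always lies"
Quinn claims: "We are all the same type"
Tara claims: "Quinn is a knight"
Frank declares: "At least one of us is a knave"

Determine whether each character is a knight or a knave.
Alice is a knight.
Quinn is a knave.
Tara is a knave.
Frank is a knight.

Verification:
- Alice (knight) says "Tara always lies" - this is TRUE because Tara is a knave.
- Quinn (knave) says "We are all the same type" - this is FALSE (a lie) because Alice and Frank are knights and Quinn and Tara are knaves.
- Tara (knave) says "Quinn is a knight" - this is FALSE (a lie) because Quinn is a knave.
- Frank (knight) says "At least one of us is a knave" - this is TRUE because Quinn and Tara are knaves.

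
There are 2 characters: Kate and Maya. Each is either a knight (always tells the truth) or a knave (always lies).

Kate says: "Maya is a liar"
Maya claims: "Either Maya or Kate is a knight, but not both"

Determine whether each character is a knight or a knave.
Kate is a knave.
Maya is a knight.

Verification:
- Kate (knave) says "Maya is a liar" - this is FALSE (a lie) because Maya is a knight.
- Maya (knight) says "Either Maya or Kate is a knight, but not both" - this is TRUE because Maya is a knight and Kate is a knave.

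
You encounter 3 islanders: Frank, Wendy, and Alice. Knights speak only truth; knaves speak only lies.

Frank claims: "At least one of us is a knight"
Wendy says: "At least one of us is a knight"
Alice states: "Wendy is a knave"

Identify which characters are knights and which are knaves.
Frank is a knight.
Wendy is a knight.
Alice is a knave.

Verification:
- Frank (knight) says "At least one of us is a knight" - this is TRUE because Frank and Wendy are knights.
- Wendy (knight) says "At least one of us is a knight" - this is TRUE because Frank and Wendy are knights.
- Alice (knave) says "Wendy is a knave" - this is FALSE (a lie) because Wendy is a knight.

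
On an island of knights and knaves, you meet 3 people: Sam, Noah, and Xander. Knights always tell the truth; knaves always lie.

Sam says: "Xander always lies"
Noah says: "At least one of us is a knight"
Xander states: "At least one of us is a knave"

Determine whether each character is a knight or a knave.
Sam is a knave.
Noah is a knight.
Xander is a knight.

Verification:
- Sam (knave) says "Xander always lies" - this is FALSE (a lie) because Xander is a knight.
- Noah (knight) says "At least one of us is a knight" - this is TRUE because Noah and Xander are knights.
- Xander (knight) says "At least one of us is a knave" - this is TRUE because Sam is a knave.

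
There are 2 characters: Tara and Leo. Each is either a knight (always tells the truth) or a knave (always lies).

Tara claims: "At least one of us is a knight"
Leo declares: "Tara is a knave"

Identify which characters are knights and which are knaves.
Tara is a knight.
Leo is a knave.

Verification:
- Tara (knight) says "At least one of us is a knight" - this is TRUE because Tara is a knight.
- Leo (knave) says "Tara is a knave" - this is FALSE (a lie) because Tara is a knight.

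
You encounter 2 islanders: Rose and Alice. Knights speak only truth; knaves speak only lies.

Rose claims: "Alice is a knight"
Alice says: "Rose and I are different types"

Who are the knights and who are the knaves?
Rose is a knave.
Alice is a knave.

Verification:
- Rose (knave) says "Alice is a knight" - this is FALSE (a lie) because Alice is a knave.
- Alice (knave) says "Rose and I are different types" - this is FALSE (a lie) because Alice is a knave and Rose is a knave.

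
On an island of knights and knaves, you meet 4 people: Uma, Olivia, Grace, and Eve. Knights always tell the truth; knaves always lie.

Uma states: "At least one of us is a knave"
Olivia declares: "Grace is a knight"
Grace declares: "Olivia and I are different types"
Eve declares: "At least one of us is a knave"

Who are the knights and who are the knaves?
Uma is a knight.
Olivia is a knave.
Grace is a knave.
Eve is a knight.

Verification:
- Uma (knight) says "At least one of us is a knave" - this is TRUE because Olivia and Grace are knaves.
- Olivia (knave) says "Grace is a knight" - this is FALSE (a lie) because Grace is a knave.
- Grace (knave) says "Olivia and I are different types" - this is FALSE (a lie) because Grace is a knave and Olivia is a knave.
- Eve (knight) says "At least one of us is a knave" - this is TRUE because Olivia and Grace are knaves.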